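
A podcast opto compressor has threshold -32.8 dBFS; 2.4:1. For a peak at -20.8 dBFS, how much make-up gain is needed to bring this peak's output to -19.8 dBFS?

Without make-up, output = threshold + overshoot/2.4 = -32.8 + 5 = -27.8 dBFS.
Gap to target: 8 dB.

8 dB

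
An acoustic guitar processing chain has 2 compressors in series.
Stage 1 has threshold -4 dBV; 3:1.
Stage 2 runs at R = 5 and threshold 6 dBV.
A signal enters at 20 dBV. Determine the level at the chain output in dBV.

4 dBV

Stage 1: overshoot 24 dB → 24/3 = 8 dB → 4 dBV.
Stage 2: 4 dBV ≤ 6 dBV, so stage 2 doesn't engage; output 4 dBV.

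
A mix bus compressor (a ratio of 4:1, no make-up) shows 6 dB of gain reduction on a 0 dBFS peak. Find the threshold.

Input is 8 dB above T (since output overshoot × R = input overshoot: (-6 − T)·4 = 0 − T gives T = -8 dBFS).
Check: -8 + (0 − (-8))/4 = -8 + 2 = -6 dBFS. ✓

-8 dBFS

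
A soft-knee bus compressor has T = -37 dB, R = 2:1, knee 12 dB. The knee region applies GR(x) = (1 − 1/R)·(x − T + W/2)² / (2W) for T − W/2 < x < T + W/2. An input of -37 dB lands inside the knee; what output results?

-37.75 dB

x − T + W/2 = -37 − (-37) + 6 = 6.
GR = (1 − 1/2) × 6² / 24 = 0.5 × 36 / 24 = 0.75 dB.
Output = -37 − 0.75 = -37.75 dB.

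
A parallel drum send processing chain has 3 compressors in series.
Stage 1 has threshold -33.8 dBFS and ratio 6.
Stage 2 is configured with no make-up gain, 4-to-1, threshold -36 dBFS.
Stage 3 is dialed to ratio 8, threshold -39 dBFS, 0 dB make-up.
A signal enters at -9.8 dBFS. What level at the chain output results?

Stage 1: -9.8 dBFS is 24 dB over -33.8 dBFS; at 6:1 that becomes 4 dB over, giving -29.8 dBFS.
Stage 2: -29.8 dBFS is 6.2 dB over -36 dBFS; at 4:1 that becomes 1.55 dB over, giving -34.45 dBFS.
Stage 3: overshoot 4.55 dB → 4.55/8 = 0.56875 dB → -38.43125 dBFS.

-38.43125 dBFS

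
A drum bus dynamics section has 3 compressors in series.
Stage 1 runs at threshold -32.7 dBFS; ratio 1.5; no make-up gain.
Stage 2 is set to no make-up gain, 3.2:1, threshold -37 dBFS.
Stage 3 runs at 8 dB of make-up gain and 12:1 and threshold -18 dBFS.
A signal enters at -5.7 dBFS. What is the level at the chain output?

-22.03125 dBFS

Stage 1: overshoot 27 dB → 27/1.5 = 18 dB → -14.7 dBFS.
Stage 2: 22.3 dB above -37 dBFS, reduced 3.2:1 to 6.96875 dB above → -30.03125 dBFS.
Stage 3: -30.03125 dBFS is at or below the -18 dBFS threshold — no compression; make-up brings it to -22.03125 dBFS.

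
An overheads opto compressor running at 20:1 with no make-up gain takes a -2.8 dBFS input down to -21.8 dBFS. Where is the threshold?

Let T be the threshold. Output overshoot = (input overshoot)/R, so -21.8 − T = (-2.8 − T)/20.
20·(-21.8 − T) = -2.8 − T → 19·T = -436 − (-2.8) = -433.2.
T = -433.2/19 = -22.8 dBFS.

-22.8 dBFS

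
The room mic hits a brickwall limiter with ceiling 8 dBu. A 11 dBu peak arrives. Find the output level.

At ∞:1, everything above 8 dBu is held at the ceiling.

8 dBu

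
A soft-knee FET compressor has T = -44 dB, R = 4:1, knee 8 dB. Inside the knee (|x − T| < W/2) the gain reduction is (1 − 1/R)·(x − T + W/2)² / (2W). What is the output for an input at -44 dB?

x − T + W/2 = -44 − (-44) + 4 = 4.
GR = (1 − 1/4) × 4² / 16 = 0.75 × 16 / 16 = 0.75 dB.
Output = -44 − 0.75 = -44.75 dB.

-44.75 dB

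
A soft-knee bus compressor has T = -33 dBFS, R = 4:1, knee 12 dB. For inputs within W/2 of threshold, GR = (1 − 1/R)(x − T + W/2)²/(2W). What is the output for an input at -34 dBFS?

x − T + W/2 = -34 − (-33) + 6 = 5.
GR = (1 − 1/4) × 5² / 24 = 0.75 × 25 / 24 = 0.78125 dB.
Output = -34 − 0.78125 = -34.78125 dBFS.

-34.78125 dBFS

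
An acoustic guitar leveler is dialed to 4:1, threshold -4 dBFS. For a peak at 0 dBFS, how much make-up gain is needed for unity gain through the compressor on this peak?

Overshoot 4 dB → 4/4 = 1 dB after compression, so the compressed level is -4 + 1 = -3 dBFS.
Make-up = target − compressed = 0 − (-3) = 3 dB.

3 dB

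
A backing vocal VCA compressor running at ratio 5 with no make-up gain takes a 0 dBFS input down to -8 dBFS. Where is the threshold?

Let T be the threshold. Output overshoot = (input overshoot)/R, so -8 − T = (0 − T)/5.
5·(-8 − T) = 0 − T → 4·T = -40 − 0 = -40.
T = -40/4 = -10 dBFS.

-10 dBFS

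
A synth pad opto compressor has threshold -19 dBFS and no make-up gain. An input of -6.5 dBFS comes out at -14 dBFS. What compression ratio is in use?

Input overshoot = -6.5 − (-19) = 12.5 dB; output overshoot = -14 − (-19) = 5 dB.
Ratio = 12.5 / 5 = 2.5.

2.5:1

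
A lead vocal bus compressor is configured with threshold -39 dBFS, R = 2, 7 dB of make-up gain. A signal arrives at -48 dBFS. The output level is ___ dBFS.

-48 dBFS is 9 dB below the -39 dBFS threshold, so no gain reduction is applied.
Make-up gain adds 7 dB: -48 + 7 = -41 dBFS.

-41 dBFS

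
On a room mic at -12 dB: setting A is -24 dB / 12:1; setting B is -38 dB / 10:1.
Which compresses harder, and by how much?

A: overshoot 12 dB → output overshoot 1 dB → GR 11 dB.
B: overshoot 26 dB → output overshoot 2.6 dB → GR 23.4 dB.
B reduces 12.4 dB more.

B, by 12.4 dB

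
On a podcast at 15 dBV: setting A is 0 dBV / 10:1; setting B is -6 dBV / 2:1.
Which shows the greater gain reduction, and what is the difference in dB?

A, by 3 dB

A: GR = 15 − 15/10 = 13.5 dB.
B: GR = 21 − 21/2 = 10.5 dB.
A applies 3 dB more gain reduction.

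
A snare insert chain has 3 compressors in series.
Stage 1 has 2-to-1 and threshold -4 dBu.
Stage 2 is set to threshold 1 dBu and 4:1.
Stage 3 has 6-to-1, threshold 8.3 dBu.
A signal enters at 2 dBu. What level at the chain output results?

Stage 1: overshoot 6 dB → 6/2 = 3 dB → -1 dBu.
Stage 2: -1 dBu is at or below the 1 dBu threshold — no compression; output -1 dBu.
Stage 3: -1 dBu ≤ 8.3 dBu, so stage 3 doesn't engage; output -1 dBu.

-1 dBu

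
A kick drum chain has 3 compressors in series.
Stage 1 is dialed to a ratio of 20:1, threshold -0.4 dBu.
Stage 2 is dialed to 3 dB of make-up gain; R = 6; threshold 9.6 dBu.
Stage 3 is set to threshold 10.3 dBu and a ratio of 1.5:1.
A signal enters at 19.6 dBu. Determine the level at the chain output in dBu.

3.6 dBu

Stage 1: overshoot 20 dB → 20/20 = 1 dB → 0.6 dBu.
Stage 2: 0.6 dBu is at or below the 9.6 dBu threshold — no compression; make-up brings it to 3.6 dBu.
Stage 3: 3.6 dBu ≤ 10.3 dBu, so stage 3 doesn't engage; output 3.6 dBu.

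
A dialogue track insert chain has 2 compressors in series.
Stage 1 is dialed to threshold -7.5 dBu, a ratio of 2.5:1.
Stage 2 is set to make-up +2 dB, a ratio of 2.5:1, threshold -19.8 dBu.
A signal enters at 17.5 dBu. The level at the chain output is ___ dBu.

-8.88 dBu

Stage 1: 17.5 dBu is 25 dB over -7.5 dBu; at 2.5:1 that becomes 10 dB over, giving 2.5 dBu.
Stage 2: overshoot 22.3 dB → 22.3/2.5 = 8.92 dB → -10.88 dBu; +2 dB make-up → -8.88 dBu.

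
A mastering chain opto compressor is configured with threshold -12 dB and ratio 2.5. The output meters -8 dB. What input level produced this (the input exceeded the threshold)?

-2 dB

The compressed level sits -8 − (-12) = 4 dB over threshold.
Before 2.5:1 compression the overshoot was 4 × 2.5 = 10 dB, so input = -12 + 10 = -2 dB.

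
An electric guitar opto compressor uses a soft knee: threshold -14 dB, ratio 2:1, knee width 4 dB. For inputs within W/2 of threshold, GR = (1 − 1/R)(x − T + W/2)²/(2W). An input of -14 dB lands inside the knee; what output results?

-14.25 dB

x − T + W/2 = -14 − (-14) + 2 = 2.
GR = (1 − 1/2) × 2² / 8 = 0.5 × 4 / 8 = 0.25 dB.
Output = -14 − 0.25 = -14.25 dB.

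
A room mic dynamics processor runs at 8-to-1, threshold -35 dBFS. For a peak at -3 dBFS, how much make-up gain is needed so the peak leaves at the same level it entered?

Overshoot 32 dB → 32/8 = 4 dB after compression, so the compressed level is -35 + 4 = -31 dBFS.
Make-up = target − compressed = -3 − (-31) = 28 dB.

28 dB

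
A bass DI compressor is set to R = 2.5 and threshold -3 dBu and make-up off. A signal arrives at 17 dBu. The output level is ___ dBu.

17 dBu sits 20 dB over threshold.
2.5:1 compression reduces that to 20/2.5 = 8 dB over.
Output = -3 + 8 = 5 dBu.

5 dBu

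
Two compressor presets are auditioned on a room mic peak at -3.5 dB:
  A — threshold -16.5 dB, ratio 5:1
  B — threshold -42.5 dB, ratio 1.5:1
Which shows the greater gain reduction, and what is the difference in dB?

A: GR = 13 − 13/5 = 10.4 dB.
B: GR = 39 − 39/1.5 = 13 dB.
Difference: 2.6 dB in favour of B.

B, by 2.6 dB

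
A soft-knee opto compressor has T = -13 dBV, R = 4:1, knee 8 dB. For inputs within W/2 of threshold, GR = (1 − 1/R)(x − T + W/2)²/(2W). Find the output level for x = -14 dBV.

-14.421875 dBV

x − T + W/2 = -14 − (-13) + 4 = 3.
GR = (1 − 1/4) × 3² / 16 = 0.75 × 9 / 16 = 0.421875 dB.
Output = -14 − 0.421875 = -14.421875 dBV.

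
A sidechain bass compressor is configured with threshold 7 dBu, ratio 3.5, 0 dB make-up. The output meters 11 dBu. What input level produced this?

Post-compression overshoot = 11 − 7 = 4 dB.
Before 3.5:1 compression the overshoot was 4 × 3.5 = 14 dB, so input = 7 + 14 = 21 dBu.

21 dBu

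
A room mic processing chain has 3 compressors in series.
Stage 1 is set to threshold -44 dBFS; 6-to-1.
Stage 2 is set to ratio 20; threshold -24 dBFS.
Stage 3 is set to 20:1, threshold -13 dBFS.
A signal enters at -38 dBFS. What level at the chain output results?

Stage 1: -38 dBFS is 6 dB over -44 dBFS; at 6:1 that becomes 1 dB over, giving -43 dBFS.
Stage 2: -43 dBFS ≤ -24 dBFS, so stage 2 doesn't engage; output -43 dBFS.
Stage 3: -43 dBFS ≤ -13 dBFS, so stage 3 doesn't engage; output -43 dBFS.

-43 dBFS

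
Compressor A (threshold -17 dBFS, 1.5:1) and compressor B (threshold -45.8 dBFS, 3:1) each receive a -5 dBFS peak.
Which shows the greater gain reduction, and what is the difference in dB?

B, by 23.2 dB

A: overshoot 12 dB → output overshoot 8 dB → GR 4 dB.
B: overshoot 40.8 dB → output overshoot 13.6 dB → GR 27.2 dB.
B applies 23.2 dB more gain reduction.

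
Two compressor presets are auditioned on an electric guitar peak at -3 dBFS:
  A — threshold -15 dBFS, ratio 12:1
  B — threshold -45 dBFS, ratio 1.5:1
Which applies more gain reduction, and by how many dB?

A: overshoot 12 dB → output overshoot 1 dB → GR 11 dB.
B: overshoot 42 dB → output overshoot 28 dB → GR 14 dB.
B applies 3 dB more gain reduction.

B, by 3 dB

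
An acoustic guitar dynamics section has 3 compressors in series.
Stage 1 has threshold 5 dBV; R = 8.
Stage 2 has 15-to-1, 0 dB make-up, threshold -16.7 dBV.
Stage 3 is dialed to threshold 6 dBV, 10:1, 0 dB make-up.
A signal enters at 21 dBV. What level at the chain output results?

Stage 1: 21 dBV is 16 dB over 5 dBV; at 8:1 that becomes 2 dB over, giving 7 dBV.
Stage 2: 7 dBV is 23.7 dB over -16.7 dBV; at 15:1 that becomes 1.58 dB over, giving -15.12 dBV.
Stage 3: -15.12 dBV ≤ 6 dBV, so stage 3 doesn't engage; output -15.12 dBV.

-15.12 dBV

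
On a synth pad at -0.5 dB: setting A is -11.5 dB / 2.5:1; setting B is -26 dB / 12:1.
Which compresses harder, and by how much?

B, by 16.775 dB

A: 11 dB over, compressed to 4.4 dB over, so 6.6 dB of GR.
B: 25.5 dB over, compressed to 2.125 dB over, so 23.375 dB of GR.
B applies 16.775 dB more gain reduction.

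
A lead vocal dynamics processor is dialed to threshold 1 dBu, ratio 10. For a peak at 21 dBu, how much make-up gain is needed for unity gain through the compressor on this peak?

18 dB

Without make-up, output = threshold + overshoot/10 = 1 + 2 = 3 dBu.
Gap to target: 18 dB.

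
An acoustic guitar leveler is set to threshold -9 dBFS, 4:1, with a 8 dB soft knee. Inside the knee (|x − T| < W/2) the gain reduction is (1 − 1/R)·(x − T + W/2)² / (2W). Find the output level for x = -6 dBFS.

-8.296875 dBFS

x − T + W/2 = -6 − (-9) + 4 = 7.
GR = (1 − 1/4) × 7² / 16 = 0.75 × 49 / 16 = 2.296875 dB.
Output = -6 − 2.296875 = -8.296875 dBFS.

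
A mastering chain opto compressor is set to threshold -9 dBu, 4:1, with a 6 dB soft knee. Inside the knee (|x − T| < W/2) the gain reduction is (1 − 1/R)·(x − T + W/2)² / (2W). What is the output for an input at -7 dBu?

x − T + W/2 = -7 − (-9) + 3 = 5.
GR = (1 − 1/4) × 5² / 12 = 0.75 × 25 / 12 = 1.5625 dB.
Output = -7 − 1.5625 = -8.5625 dBu.

-8.5625 dBu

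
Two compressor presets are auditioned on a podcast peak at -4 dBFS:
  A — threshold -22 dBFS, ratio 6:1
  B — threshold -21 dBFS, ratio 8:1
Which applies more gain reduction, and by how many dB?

A, by 0.125 dB

A: overshoot 18 dB → output overshoot 3 dB → GR 15 dB.
B: overshoot 17 dB → output overshoot 2.125 dB → GR 14.875 dB.
Difference: 0.125 dB in favour of A.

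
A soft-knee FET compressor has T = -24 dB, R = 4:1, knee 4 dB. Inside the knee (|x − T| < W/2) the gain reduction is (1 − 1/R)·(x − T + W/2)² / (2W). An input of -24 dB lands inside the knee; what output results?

-24.375 dB

x − T + W/2 = -24 − (-24) + 2 = 2.
GR = (1 − 1/4) × 2² / 8 = 0.75 × 4 / 8 = 0.375 dB.
Output = -24 − 0.375 = -24.375 dB.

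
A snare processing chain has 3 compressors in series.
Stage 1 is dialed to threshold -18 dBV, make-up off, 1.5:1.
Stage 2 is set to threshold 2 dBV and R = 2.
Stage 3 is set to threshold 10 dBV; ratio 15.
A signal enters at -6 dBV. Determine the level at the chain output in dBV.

Stage 1: overshoot 12 dB → 12/1.5 = 8 dB → -10 dBV.
Stage 2: -10 dBV is at or below the 2 dBV threshold — no compression; output -10 dBV.
Stage 3: -10 dBV ≤ 10 dBV, so stage 3 doesn't engage; output -10 dBV.

-10 dBV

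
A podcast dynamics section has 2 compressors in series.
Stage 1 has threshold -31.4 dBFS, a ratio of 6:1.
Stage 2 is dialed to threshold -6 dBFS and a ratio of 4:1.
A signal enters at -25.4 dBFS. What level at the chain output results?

-30.4 dBFS

Stage 1: 6 dB above -31.4 dBFS, reduced 6:1 to 1 dB above → -30.4 dBFS.
Stage 2: -30.4 dBFS is at or below the -6 dBFS threshold — no compression; output -30.4 dBFS.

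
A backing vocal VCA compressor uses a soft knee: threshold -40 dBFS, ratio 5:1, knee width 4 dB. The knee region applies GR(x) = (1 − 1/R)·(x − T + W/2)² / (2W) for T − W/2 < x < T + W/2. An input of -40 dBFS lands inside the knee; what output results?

-40.4 dBFS

x − T + W/2 = -40 − (-40) + 2 = 2.
GR = (1 − 1/5) × 2² / 8 = 0.8 × 4 / 8 = 0.4 dB.
Output = -40 − 0.4 = -40.4 dBFS.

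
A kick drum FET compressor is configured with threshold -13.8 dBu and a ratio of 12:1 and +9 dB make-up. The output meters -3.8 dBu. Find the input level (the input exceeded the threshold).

Before make-up, the level was -3.8 − 9 = -12.8 dBu.
Post-compression overshoot = -12.8 − (-13.8) = 1 dB.
Before 12:1 compression the overshoot was 1 × 12 = 12 dB, so input = -13.8 + 12 = -1.8 dBu.

-1.8 dBu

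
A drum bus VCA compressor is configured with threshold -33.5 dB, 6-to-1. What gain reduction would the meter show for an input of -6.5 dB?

22.5 dB

The signal is 27 dB above threshold.
After 6:1 compression the overshoot becomes 27/6 = 4.5 dB.
So the signal is attenuated by 27 − 4.5 = 22.5 dB.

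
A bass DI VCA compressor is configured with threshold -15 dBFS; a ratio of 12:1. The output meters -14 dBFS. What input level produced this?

That's 1 dB above the -15 dBFS threshold.
Input overshoot = R × output overshoot = 12 dB → input = -15 + 12 = -3 dBFS.

-3 dBFS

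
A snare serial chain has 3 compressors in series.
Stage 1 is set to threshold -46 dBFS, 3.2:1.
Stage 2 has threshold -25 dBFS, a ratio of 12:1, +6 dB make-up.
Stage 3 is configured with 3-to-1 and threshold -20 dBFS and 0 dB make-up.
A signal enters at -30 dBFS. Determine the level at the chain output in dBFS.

Stage 1: overshoot 16 dB → 16/3.2 = 5 dB → -41 dBFS.
Stage 2: -41 dBFS is at or below the -25 dBFS threshold — no compression; make-up brings it to -35 dBFS.
Stage 3: below threshold (-35 ≤ -20); passes unchanged; output -35 dBFS.

-35 dBFS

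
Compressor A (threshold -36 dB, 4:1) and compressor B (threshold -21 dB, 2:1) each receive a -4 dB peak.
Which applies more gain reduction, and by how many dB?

A, by 15.5 dB

A: 32 dB over, compressed to 8 dB over, so 24 dB of GR.
B: 17 dB over, compressed to 8.5 dB over, so 8.5 dB of GR.
A reduces 15.5 dB more.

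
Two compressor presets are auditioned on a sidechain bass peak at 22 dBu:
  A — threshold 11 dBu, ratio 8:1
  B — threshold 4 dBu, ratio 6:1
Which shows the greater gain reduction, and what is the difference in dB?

A: GR = 11 − 11/8 = 9.625 dB.
B: GR = 18 − 18/6 = 15 dB.
B applies 5.375 dB more gain reduction.

B, by 5.375 dB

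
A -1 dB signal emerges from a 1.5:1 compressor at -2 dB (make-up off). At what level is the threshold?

-4 dB

Gain reduction = -1 − (-2) = 1 dB; output overshoot = GR / (R − 1) = 1 / 0.5 = 2 dB.
Threshold = output − output overshoot = -2 − 2 = -4 dB.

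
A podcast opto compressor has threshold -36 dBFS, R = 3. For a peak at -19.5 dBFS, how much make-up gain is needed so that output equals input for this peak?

11 dB

The peak compresses to -36 + 16.5/3 = -30.5 dBFS.
To reach -19.5 dBFS requires -19.5 − (-30.5) = 11 dB of make-up.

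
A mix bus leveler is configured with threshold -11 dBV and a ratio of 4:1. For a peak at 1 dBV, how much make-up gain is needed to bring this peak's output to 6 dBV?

14 dB

Without make-up, output = threshold + overshoot/4 = -11 + 3 = -8 dBV.
Gap to target: 14 dB.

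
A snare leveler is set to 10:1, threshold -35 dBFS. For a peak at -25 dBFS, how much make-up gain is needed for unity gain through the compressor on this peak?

Without make-up, output = threshold + overshoot/10 = -35 + 1 = -34 dBFS.
Gap to target: 9 dB.

9 dB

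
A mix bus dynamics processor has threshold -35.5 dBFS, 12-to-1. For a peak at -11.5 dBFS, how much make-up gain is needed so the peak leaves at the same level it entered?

22 dB

Without make-up, output = threshold + overshoot/12 = -35.5 + 2 = -33.5 dBFS.
Gap to target: 22 dB.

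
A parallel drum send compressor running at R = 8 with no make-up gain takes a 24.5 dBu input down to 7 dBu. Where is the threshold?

4.5 dBu

Input is 20 dB above T (since output overshoot × R = input overshoot: (7 − T)·8 = 24.5 − T gives T = 4.5 dBu).
Check: 4.5 + (24.5 − 4.5)/8 = 4.5 + 2.5 = 7 dBu. ✓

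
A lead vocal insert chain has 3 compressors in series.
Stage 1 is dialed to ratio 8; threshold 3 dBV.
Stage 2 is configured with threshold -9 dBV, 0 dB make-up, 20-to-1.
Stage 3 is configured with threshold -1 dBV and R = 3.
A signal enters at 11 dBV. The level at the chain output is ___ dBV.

-8.35 dBV

Stage 1: overshoot 8 dB → 8/8 = 1 dB → 4 dBV.
Stage 2: overshoot 13 dB → 13/20 = 0.65 dB → -8.35 dBV.
Stage 3: -8.35 dBV is at or below the -1 dBV threshold — no compression; output -8.35 dBV.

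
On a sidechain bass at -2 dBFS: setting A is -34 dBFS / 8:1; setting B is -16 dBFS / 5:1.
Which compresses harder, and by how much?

A, by 16.8 dB

A: overshoot 32 dB → output overshoot 4 dB → GR 28 dB.
B: overshoot 14 dB → output overshoot 2.8 dB → GR 11.2 dB.
A applies 16.8 dB more gain reduction.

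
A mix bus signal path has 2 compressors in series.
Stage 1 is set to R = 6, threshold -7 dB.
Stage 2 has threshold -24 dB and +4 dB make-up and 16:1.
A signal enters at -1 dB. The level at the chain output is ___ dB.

Stage 1: overshoot 6 dB → 6/6 = 1 dB → -6 dB.
Stage 2: -6 dB is 18 dB over -24 dB; at 16:1 that becomes 1.125 dB over, giving -22.875 dB; +4 dB make-up → -18.875 dB.

-18.875 dB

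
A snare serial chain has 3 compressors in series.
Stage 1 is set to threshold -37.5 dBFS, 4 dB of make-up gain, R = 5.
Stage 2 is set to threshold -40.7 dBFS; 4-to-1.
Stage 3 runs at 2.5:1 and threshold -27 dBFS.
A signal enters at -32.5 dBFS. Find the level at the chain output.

Stage 1: overshoot 5 dB → 5/5 = 1 dB → -36.5 dBFS; +4 dB make-up → -32.5 dBFS.
Stage 2: 8.2 dB above -40.7 dBFS, reduced 4:1 to 2.05 dB above → -38.65 dBFS.
Stage 3: -38.65 dBFS ≤ -27 dBFS, so stage 3 doesn't engage; output -38.65 dBFS.

-38.65 dBFS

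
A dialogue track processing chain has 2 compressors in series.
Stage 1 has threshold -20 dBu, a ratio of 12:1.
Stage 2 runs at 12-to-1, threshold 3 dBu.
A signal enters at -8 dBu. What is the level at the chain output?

Stage 1: overshoot 12 dB → 12/12 = 1 dB → -19 dBu.
Stage 2: -19 dBu ≤ 3 dBu, so stage 2 doesn't engage; output -19 dBu.

-19 dBu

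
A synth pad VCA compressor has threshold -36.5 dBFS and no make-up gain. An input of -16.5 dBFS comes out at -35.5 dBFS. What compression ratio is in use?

20:1

Input overshoot = -16.5 − (-36.5) = 20 dB; output overshoot = -35.5 − (-36.5) = 1 dB.
Ratio = 20 / 1 = 20.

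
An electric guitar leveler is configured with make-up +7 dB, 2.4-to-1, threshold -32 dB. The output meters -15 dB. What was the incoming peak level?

Before make-up, the level was -15 − 7 = -22 dB.
Post-compression overshoot = -22 − (-32) = 10 dB.
Undo the ratio: input overshoot = 10 × 2.4 = 24 dB, giving input = -8 dB.

-8 dB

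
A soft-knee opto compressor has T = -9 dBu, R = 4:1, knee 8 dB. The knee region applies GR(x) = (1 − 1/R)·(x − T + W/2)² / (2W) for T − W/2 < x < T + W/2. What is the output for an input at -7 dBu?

x − T + W/2 = -7 − (-9) + 4 = 6.
GR = (1 − 1/4) × 6² / 16 = 0.75 × 36 / 16 = 1.6875 dB.
Output = -7 − 1.6875 = -8.6875 dBu.

-8.6875 dBu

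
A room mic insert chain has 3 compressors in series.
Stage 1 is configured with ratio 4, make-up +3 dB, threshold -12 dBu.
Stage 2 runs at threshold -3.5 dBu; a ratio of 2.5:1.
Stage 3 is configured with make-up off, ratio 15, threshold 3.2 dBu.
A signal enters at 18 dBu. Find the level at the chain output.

Stage 1: overshoot 30 dB → 30/4 = 7.5 dB → -4.5 dBu; +3 dB make-up → -1.5 dBu.
Stage 2: overshoot 2 dB → 2/2.5 = 0.8 dB → -2.7 dBu.
Stage 3: -2.7 dBu ≤ 3.2 dBu, so stage 3 doesn't engage; output -2.7 dBu.

-2.7 dBu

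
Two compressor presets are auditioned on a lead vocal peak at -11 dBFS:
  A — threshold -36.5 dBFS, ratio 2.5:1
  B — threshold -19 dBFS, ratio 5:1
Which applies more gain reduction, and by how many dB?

A: overshoot 25.5 dB → output overshoot 10.2 dB → GR 15.3 dB.
B: overshoot 8 dB → output overshoot 1.6 dB → GR 6.4 dB.
A applies 8.9 dB more gain reduction.

A, by 8.9 dB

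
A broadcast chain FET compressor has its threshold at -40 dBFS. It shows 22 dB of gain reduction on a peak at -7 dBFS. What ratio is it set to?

Input overshoot = -7 − (-40) = 33 dB.
Output overshoot = 33 − 22 = 11 dB.
Ratio = input overshoot / output overshoot = 33 / 11 = 3.

3:1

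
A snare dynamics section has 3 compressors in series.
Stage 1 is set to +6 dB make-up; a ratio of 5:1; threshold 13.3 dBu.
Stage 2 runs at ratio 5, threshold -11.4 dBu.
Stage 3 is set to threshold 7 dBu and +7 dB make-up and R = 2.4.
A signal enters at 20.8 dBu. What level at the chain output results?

2.04 dBu

Stage 1: overshoot 7.5 dB → 7.5/5 = 1.5 dB → 14.8 dBu; +6 dB make-up → 20.8 dBu.
Stage 2: overshoot 32.2 dB → 32.2/5 = 6.44 dB → -4.96 dBu.
Stage 3: -4.96 dBu ≤ 7 dBu, so stage 3 doesn't engage; make-up brings it to 2.04 dBu.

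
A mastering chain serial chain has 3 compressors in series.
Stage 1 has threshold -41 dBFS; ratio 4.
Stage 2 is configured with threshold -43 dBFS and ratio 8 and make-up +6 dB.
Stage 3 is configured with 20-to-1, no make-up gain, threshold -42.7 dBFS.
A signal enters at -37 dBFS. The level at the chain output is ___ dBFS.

-42.39625 dBFS

Stage 1: -37 dBFS is 4 dB over -41 dBFS; at 4:1 that becomes 1 dB over, giving -40 dBFS.
Stage 2: 3 dB above -43 dBFS, reduced 8:1 to 0.375 dB above → -42.625 dBFS; +6 dB make-up → -36.625 dBFS.
Stage 3: 6.075 dB above -42.7 dBFS, reduced 20:1 to 0.30375 dB above → -42.39625 dBFS.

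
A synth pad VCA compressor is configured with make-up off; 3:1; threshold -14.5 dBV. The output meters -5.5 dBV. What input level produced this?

The compressed level sits -5.5 − (-14.5) = 9 dB over threshold.
Undo the ratio: input overshoot = 9 × 3 = 27 dB, giving input = 12.5 dBV.

12.5 dBV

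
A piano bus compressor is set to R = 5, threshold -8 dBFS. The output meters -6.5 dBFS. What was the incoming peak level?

-0.5 dBFS

That's 1.5 dB above the -8 dBFS threshold.
Undo the ratio: input overshoot = 1.5 × 5 = 7.5 dB, giving input = -0.5 dBFS.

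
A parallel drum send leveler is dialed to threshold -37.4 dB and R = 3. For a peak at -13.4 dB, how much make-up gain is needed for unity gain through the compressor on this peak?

16 dB

Without make-up, output = threshold + overshoot/3 = -37.4 + 8 = -29.4 dB.
Gap to target: 16 dB.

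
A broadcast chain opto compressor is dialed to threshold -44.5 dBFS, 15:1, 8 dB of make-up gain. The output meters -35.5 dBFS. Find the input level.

Remove make-up: -35.5 − 8 = -43.5 dBFS.
Post-compression overshoot = -43.5 − (-44.5) = 1 dB.
Input overshoot = R × output overshoot = 15 dB → input = -44.5 + 15 = -29.5 dBFS.

-29.5 dBFS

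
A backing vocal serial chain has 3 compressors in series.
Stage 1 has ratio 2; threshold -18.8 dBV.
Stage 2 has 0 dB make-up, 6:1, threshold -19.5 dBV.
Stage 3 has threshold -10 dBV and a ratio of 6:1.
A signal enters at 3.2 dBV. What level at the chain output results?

Stage 1: 3.2 dBV is 22 dB over -18.8 dBV; at 2:1 that becomes 11 dB over, giving -7.8 dBV.
Stage 2: -7.8 dBV is 11.7 dB over -19.5 dBV; at 6:1 that becomes 1.95 dB over, giving -17.55 dBV.
Stage 3: -17.55 dBV is at or below the -10 dBV threshold — no compression; output -17.55 dBV.

-17.55 dBV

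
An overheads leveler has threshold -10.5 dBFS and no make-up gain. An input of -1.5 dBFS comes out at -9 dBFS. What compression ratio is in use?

6:1

Input overshoot = -1.5 − (-10.5) = 9 dB; output overshoot = -9 − (-10.5) = 1.5 dB.
Ratio = 9 / 1.5 = 6.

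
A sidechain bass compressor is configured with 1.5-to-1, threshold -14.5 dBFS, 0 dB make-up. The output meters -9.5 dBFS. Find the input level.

-7 dBFS

Post-compression overshoot = -9.5 − (-14.5) = 5 dB.
Before 1.5:1 compression the overshoot was 5 × 1.5 = 7.5 dB, so input = -14.5 + 7.5 = -7 dBFS.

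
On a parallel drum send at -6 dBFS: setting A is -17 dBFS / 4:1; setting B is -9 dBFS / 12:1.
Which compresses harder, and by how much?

A: overshoot 11 dB → output overshoot 2.75 dB → GR 8.25 dB.
B: overshoot 3 dB → output overshoot 0.25 dB → GR 2.75 dB.
A applies 5.5 dB more gain reduction.

A, by 5.5 dB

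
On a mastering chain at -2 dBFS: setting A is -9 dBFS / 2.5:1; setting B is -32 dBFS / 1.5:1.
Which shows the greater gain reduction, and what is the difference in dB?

A: 7 dB over, compressed to 2.8 dB over, so 4.2 dB of GR.
B: 30 dB over, compressed to 20 dB over, so 10 dB of GR.
Difference: 5.8 dB in favour of B.

B, by 5.8 dB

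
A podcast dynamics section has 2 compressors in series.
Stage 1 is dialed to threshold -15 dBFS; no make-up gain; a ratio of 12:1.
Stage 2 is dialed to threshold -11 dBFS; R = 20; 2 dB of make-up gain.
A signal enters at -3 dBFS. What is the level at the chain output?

Stage 1: -3 dBFS is 12 dB over -15 dBFS; at 12:1 that becomes 1 dB over, giving -14 dBFS.
Stage 2: -14 dBFS ≤ -11 dBFS, so stage 2 doesn't engage; make-up brings it to -12 dBFS.

-12 dBFS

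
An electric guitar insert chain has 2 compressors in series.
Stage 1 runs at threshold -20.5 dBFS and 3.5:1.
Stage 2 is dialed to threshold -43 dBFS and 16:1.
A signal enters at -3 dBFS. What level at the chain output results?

-41.28125 dBFS

Stage 1: 17.5 dB above -20.5 dBFS, reduced 3.5:1 to 5 dB above → -15.5 dBFS.
Stage 2: -15.5 dBFS is 27.5 dB over -43 dBFS; at 16:1 that becomes 1.71875 dB over, giving -41.28125 dBFS.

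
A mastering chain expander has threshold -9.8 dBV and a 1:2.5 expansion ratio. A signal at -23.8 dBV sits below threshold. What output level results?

-44.8 dBV

Undershoot = (-9.8) − (-23.8) = 14 dB.
At 1:2.5, that expands to 35 dB under threshold.
Output = -9.8 − 35 = -44.8 dBV.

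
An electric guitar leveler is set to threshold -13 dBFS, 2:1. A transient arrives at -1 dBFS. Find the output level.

The input is 12 dB above the -13 dBFS threshold.
The 12 dB excess becomes 6 dB after 2:1 reduction.
That puts the output at -7 dBFS.

-7 dBFS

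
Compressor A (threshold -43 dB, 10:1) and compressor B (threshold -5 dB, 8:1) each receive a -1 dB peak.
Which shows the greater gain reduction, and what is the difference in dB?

A, by 34.3 dB

A: GR = 42 − 42/10 = 37.8 dB.
B: GR = 4 − 4/8 = 3.5 dB.
A applies 34.3 dB more gain reduction.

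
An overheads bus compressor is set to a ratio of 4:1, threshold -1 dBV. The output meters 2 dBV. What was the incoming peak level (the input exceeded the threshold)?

Post-compression overshoot = 2 − (-1) = 3 dB.
Input overshoot = R × output overshoot = 12 dB → input = -1 + 12 = 11 dBV.

11 dBV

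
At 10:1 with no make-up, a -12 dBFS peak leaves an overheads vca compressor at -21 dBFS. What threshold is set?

Input is 10 dB above T (since output overshoot × R = input overshoot: (-21 − T)·10 = -12 − T gives T = -22 dBFS).
Check: -22 + (-12 − (-22))/10 = -22 + 1 = -21 dBFS. ✓

-22 dBFS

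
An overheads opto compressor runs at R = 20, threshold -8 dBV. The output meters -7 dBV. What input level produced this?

That's 1 dB above the -8 dBV threshold.
Input overshoot = R × output overshoot = 20 dB → input = -8 + 20 = 12 dBV.

12 dBV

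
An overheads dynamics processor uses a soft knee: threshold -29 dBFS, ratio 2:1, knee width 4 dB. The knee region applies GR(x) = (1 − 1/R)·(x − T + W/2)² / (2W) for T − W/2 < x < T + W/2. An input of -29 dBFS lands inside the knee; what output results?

-29.25 dBFS

x − T + W/2 = -29 − (-29) + 2 = 2.
GR = (1 − 1/2) × 2² / 8 = 0.5 × 4 / 8 = 0.25 dB.
Output = -29 − 0.25 = -29.25 dBFS.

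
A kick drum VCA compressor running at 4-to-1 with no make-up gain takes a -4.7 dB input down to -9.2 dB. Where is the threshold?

Gain reduction = -4.7 − (-9.2) = 4.5 dB; output overshoot = GR / (R − 1) = 4.5 / 3 = 1.5 dB.
Threshold = output − output overshoot = -9.2 − 1.5 = -10.7 dB.

-10.7 dB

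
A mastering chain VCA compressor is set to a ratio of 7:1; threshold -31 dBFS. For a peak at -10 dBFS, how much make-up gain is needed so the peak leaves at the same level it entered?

The peak compresses to -31 + 21/7 = -28 dBFS.
To reach -10 dBFS requires -10 − (-28) = 18 dB of make-up.

18 dB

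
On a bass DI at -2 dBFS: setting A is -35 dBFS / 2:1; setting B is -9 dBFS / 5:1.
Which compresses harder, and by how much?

A, by 10.9 dB

A: 33 dB over, compressed to 16.5 dB over, so 16.5 dB of GR.
B: 7 dB over, compressed to 1.4 dB over, so 5.6 dB of GR.
Difference: 10.9 dB in favour of A.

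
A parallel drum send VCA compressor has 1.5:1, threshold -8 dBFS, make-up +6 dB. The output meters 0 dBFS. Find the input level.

-5 dBFS

Stripping the +6 dB make-up gives -6 dBFS at the gain stage.
Post-compression overshoot = -6 − (-8) = 2 dB.
Undo the ratio: input overshoot = 2 × 1.5 = 3 dB, giving input = -5 dBFS.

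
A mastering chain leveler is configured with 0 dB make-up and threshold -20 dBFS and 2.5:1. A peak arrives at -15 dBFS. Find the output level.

-15 dBFS sits 5 dB over threshold.
At 2.5:1 the overshoot is divided by 2.5, leaving 2 dB above threshold.
So the level is -20 + 2 = -18 dBFS.

-18 dBFS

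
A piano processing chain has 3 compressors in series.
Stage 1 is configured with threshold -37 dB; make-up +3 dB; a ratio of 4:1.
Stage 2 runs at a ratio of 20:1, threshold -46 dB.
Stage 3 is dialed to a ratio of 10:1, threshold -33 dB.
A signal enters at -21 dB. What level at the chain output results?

-45.2 dB

Stage 1: 16 dB above -37 dB, reduced 4:1 to 4 dB above → -33 dB; +3 dB make-up → -30 dB.
Stage 2: overshoot 16 dB → 16/20 = 0.8 dB → -45.2 dB.
Stage 3: below threshold (-45.2 ≤ -33); passes unchanged; output -45.2 dB.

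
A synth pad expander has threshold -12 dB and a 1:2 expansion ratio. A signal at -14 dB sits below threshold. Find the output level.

The input is 2 dB below the -12 dB threshold.
A 1:2 expander multiplies undershoot by 2: 2 × 2 = 4 dB below threshold.
Output = -12 − 4 = -16 dB.

-16 dB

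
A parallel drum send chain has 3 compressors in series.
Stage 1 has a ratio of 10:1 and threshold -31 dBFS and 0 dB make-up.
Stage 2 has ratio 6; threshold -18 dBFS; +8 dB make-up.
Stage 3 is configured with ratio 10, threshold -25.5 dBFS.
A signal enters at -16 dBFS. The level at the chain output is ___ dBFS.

Stage 1: -16 dBFS is 15 dB over -31 dBFS; at 10:1 that becomes 1.5 dB over, giving -29.5 dBFS.
Stage 2: below threshold (-29.5 ≤ -18); passes unchanged; make-up brings it to -21.5 dBFS.
Stage 3: -21.5 dBFS is 4 dB over -25.5 dBFS; at 10:1 that becomes 0.4 dB over, giving -25.1 dBFS.

-25.1 dBFS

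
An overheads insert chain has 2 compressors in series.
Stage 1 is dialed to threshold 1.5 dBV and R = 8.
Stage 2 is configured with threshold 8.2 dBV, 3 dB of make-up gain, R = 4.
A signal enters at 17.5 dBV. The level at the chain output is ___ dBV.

6.5 dBV

Stage 1: overshoot 16 dB → 16/8 = 2 dB → 3.5 dBV.
Stage 2: below threshold (3.5 ≤ 8.2); passes unchanged; make-up brings it to 6.5 dBV.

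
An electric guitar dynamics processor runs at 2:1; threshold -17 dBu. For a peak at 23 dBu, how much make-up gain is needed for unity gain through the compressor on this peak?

20 dB

Without make-up, output = threshold + overshoot/2 = -17 + 20 = 3 dBu.
Gap to target: 20 dB.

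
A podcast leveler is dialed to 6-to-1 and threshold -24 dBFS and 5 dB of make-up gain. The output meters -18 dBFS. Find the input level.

Remove make-up: -18 − 5 = -23 dBFS.
The compressed level sits -23 − (-24) = 1 dB over threshold.
Input overshoot = R × output overshoot = 6 dB → input = -24 + 6 = -18 dBFS.

-18 dBFS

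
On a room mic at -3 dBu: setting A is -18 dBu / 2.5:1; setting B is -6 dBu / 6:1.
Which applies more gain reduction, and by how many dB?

A, by 6.5 dB

A: GR = 15 − 15/2.5 = 9 dB.
B: GR = 3 − 3/6 = 2.5 dB.
Difference: 6.5 dB in favour of A.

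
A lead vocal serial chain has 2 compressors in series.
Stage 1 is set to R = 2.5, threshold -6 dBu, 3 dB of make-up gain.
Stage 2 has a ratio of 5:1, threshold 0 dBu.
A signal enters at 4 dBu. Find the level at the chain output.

Stage 1: 4 dBu is 10 dB over -6 dBu; at 2.5:1 that becomes 4 dB over, giving -2 dBu; +3 dB make-up → 1 dBu.
Stage 2: 1 dB above 0 dBu, reduced 5:1 to 0.2 dB above → 0.2 dBu.

0.2 dBu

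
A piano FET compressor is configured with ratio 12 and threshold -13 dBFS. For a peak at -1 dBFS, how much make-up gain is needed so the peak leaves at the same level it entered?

11 dB

Overshoot 12 dB → 12/12 = 1 dB after compression, so the compressed level is -13 + 1 = -12 dBFS.
Make-up = target − compressed = -1 − (-12) = 11 dB.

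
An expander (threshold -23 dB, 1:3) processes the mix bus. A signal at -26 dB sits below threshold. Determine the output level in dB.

-32 dB

The input is 3 dB below the -23 dB threshold.
A 1:3 expander multiplies undershoot by 3: 3 × 3 = 9 dB below threshold.
Output = -23 − 9 = -32 dB.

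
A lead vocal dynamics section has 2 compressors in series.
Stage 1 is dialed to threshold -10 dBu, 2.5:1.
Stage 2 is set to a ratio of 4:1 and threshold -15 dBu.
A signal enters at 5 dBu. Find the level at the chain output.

-12.25 dBu

Stage 1: 5 dBu is 15 dB over -10 dBu; at 2.5:1 that becomes 6 dB over, giving -4 dBu.
Stage 2: overshoot 11 dB → 11/4 = 2.75 dB → -12.25 dBu.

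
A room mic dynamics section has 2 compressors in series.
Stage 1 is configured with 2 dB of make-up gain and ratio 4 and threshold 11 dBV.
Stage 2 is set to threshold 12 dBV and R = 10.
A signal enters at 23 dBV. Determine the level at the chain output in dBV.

Stage 1: 12 dB above 11 dBV, reduced 4:1 to 3 dB above → 14 dBV; +2 dB make-up → 16 dBV.
Stage 2: overshoot 4 dB → 4/10 = 0.4 dB → 12.4 dBV.

12.4 dBV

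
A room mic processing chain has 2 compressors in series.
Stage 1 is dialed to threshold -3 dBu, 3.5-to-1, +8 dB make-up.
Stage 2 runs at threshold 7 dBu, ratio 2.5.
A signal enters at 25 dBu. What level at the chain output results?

9.4 dBu

Stage 1: 25 dBu is 28 dB over -3 dBu; at 3.5:1 that becomes 8 dB over, giving 5 dBu; +8 dB make-up → 13 dBu.
Stage 2: 6 dB above 7 dBu, reduced 2.5:1 to 2.4 dB above → 9.4 dBu.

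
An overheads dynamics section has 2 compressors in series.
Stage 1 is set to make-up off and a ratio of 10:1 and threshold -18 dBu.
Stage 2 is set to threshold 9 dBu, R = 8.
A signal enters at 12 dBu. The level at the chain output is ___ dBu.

Stage 1: overshoot 30 dB → 30/10 = 3 dB → -15 dBu.
Stage 2: -15 dBu ≤ 9 dBu, so stage 2 doesn't engage; output -15 dBu.

-15 dBu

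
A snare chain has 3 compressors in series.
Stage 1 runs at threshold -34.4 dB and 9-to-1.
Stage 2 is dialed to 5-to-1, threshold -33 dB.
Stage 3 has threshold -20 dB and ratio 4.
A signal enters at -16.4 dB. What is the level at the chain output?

-32.88 dB

Stage 1: overshoot 18 dB → 18/9 = 2 dB → -32.4 dB.
Stage 2: -32.4 dB is 0.6 dB over -33 dB; at 5:1 that becomes 0.12 dB over, giving -32.88 dB.
Stage 3: -32.88 dB is at or below the -20 dB threshold — no compression; output -32.88 dB.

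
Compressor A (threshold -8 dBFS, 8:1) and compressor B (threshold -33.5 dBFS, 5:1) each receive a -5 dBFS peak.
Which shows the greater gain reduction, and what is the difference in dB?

A: GR = 3 − 3/8 = 2.625 dB.
B: GR = 28.5 − 28.5/5 = 22.8 dB.
B reduces 20.175 dB more.

B, by 20.175 dB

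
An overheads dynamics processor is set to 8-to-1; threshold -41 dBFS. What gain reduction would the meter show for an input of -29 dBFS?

10.5 dB

The signal is 12 dB above threshold.
After 8:1 compression the overshoot becomes 12/8 = 1.5 dB.
Gain reduction = 12 − 1.5 = 10.5 dB.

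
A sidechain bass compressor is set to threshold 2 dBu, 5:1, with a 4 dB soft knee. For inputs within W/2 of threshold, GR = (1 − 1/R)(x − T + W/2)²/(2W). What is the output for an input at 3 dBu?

x − T + W/2 = 3 − 2 + 2 = 3.
GR = (1 − 1/5) × 3² / 8 = 0.8 × 9 / 8 = 0.9 dB.
Output = 3 − 0.9 = 2.1 dBu.

2.1 dBu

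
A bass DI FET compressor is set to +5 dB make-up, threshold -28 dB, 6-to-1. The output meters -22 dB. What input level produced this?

Stripping the +5 dB make-up gives -27 dB at the gain stage.
Post-compression overshoot = -27 − (-28) = 1 dB.
Undo the ratio: input overshoot = 1 × 6 = 6 dB, giving input = -22 dB.

-22 dB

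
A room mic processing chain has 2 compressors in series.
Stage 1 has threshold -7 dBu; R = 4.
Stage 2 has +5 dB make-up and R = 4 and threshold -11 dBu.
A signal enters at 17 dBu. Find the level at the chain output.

Stage 1: 17 dBu is 24 dB over -7 dBu; at 4:1 that becomes 6 dB over, giving -1 dBu.
Stage 2: overshoot 10 dB → 10/4 = 2.5 dB → -8.5 dBu; +5 dB make-up → -3.5 dBu.

-3.5 dBu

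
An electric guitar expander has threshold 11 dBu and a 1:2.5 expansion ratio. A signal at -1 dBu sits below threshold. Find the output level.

Undershoot = 11 − (-1) = 12 dB.
At 1:2.5, that expands to 30 dB under threshold.
Output = 11 − 30 = -19 dBu.

-19 dBu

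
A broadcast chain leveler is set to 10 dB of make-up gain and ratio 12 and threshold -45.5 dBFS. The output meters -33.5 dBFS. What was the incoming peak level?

-21.5 dBFS

Before make-up, the level was -33.5 − 10 = -43.5 dBFS.
The compressed level sits -43.5 − (-45.5) = 2 dB over threshold.
Input overshoot = R × output overshoot = 24 dB → input = -45.5 + 24 = -21.5 dBFS.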